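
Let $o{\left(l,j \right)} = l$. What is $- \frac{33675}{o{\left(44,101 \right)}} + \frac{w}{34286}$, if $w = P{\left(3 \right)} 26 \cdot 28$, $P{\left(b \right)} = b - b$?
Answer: $- \frac{33675}{44} \approx -765.34$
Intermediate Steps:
$P{\left(b \right)} = 0$
$w = 0$ ($w = 0 \cdot 26 \cdot 28 = 0 \cdot 28 = 0$)
$- \frac{33675}{o{\left(44,101 \right)}} + \frac{w}{34286} = - \frac{33675}{44} + \frac{0}{34286} = \left(-33675\right) \frac{1}{44} + 0 \cdot \frac{1}{34286} = - \frac{33675}{44} + 0 = - \frac{33675}{44}$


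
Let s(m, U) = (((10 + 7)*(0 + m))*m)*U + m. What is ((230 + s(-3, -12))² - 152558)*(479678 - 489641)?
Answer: -24273086049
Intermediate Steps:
s(m, U) = m + 17*U*m² (s(m, U) = ((17*m)*m)*U + m = (17*m²)*U + m = 17*U*m² + m = m + 17*U*m²)
((230 + s(-3, -12))² - 152558)*(479678 - 489641) = ((230 - 3*(1 + 17*(-12)*(-3)))² - 152558)*(479678 - 489641) = ((230 - 3*(1 + 612))² - 152558)*(-9963) = ((230 - 3*613)² - 152558)*(-9963) = ((230 - 1839)² - 152558)*(-9963) = ((-1609)² - 152558)*(-9963) = (2588881 - 152558)*(-9963) = 2436323*(-9963) = -24273086049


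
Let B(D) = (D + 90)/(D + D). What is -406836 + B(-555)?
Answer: -30105833/74 ≈ -4.0684e+5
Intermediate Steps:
B(D) = (90 + D)/(2*D) (B(D) = (90 + D)/((2*D)) = (90 + D)*(1/(2*D)) = (90 + D)/(2*D))
-406836 + B(-555) = -406836 + (½)*(90 - 555)/(-555) = -406836 + (½)*(-1/555)*(-465) = -406836 + 31/74 = -30105833/74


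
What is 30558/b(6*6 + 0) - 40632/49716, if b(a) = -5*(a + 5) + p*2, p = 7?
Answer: -127248520/791313 ≈ -160.81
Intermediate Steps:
b(a) = -11 - 5*a (b(a) = -5*(a + 5) + 7*2 = -5*(5 + a) + 14 = (-25 - 5*a) + 14 = -11 - 5*a)
30558/b(6*6 + 0) - 40632/49716 = 30558/(-11 - 5*(6*6 + 0)) - 40632/49716 = 30558/(-11 - 5*(36 + 0)) - 40632*1/49716 = 30558/(-11 - 5*36) - 3386/4143 = 30558/(-11 - 180) - 3386/4143 = 30558/(-191) - 3386/4143 = 30558*(-1/191) - 3386/4143 = -30558/191 - 3386/4143 = -127248520/791313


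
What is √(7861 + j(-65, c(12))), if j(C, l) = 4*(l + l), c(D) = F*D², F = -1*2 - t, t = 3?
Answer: √2101 ≈ 45.837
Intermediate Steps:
F = -5 (F = -1*2 - 1*3 = -2 - 3 = -5)
c(D) = -5*D²
j(C, l) = 8*l (j(C, l) = 4*(2*l) = 8*l)
√(7861 + j(-65, c(12))) = √(7861 + 8*(-5*12²)) = √(7861 + 8*(-5*144)) = √(7861 + 8*(-720)) = √(7861 - 5760) = √2101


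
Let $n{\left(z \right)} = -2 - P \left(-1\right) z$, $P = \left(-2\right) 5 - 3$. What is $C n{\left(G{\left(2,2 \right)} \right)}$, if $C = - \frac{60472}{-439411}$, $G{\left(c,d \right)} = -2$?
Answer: $\frac{1451328}{439411} \approx 3.3029$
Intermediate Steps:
$C = \frac{60472}{439411}$ ($C = \left(-60472\right) \left(- \frac{1}{439411}\right) = \frac{60472}{439411} \approx 0.13762$)
$P = -13$ ($P = -10 - 3 = -13$)
$n{\left(z \right)} = -2 - 13 z$ ($n{\left(z \right)} = -2 - \left(-13\right) \left(-1\right) z = -2 - 13 z$)
$C n{\left(G{\left(2,2 \right)} \right)} = \frac{60472 \left(-2 - -26\right)}{439411} = \frac{60472 \left(-2 + 26\right)}{439411} = \frac{60472}{439411} \cdot 24 = \frac{1451328}{439411}$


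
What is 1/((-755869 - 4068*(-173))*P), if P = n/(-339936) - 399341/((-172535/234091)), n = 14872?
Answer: -133297404/3763158116846954657 ≈ -3.5422e-11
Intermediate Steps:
P = 361112956227517/666487020 (P = 14872/(-339936) - 399341/((-172535/234091)) = 14872*(-1/339936) - 399341/((-172535/234091)) = -1859/42492 - 399341/((-1*15685/21281)) = -1859/42492 - 399341/(-15685/21281) = -1859/42492 - 399341*(-21281/15685) = -1859/42492 + 8498375821/15685 = 361112956227517/666487020 ≈ 5.4182e+5)
1/((-755869 - 4068*(-173))*P) = 1/((-755869 - 4068*(-173))*(361112956227517/666487020)) = (666487020/361112956227517)/(-755869 + 703764) = (666487020/361112956227517)/(-52105) = -1/52105*666487020/361112956227517 = -133297404/3763158116846954657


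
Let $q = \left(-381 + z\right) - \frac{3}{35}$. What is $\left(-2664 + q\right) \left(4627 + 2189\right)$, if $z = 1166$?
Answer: $- \frac{448274688}{35} \approx -1.2808 \cdot 10^{7}$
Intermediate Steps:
$q = \frac{27472}{35}$ ($q = \left(-381 + 1166\right) - \frac{3}{35} = 785 - \frac{3}{35} = \frac{27472}{35} \approx 784.91$)
$\left(-2664 + q\right) \left(4627 + 2189\right) = \left(-2664 + \frac{27472}{35}\right) \left(4627 + 2189\right) = \left(- \frac{65768}{35}\right) 6816 = - \frac{448274688}{35}$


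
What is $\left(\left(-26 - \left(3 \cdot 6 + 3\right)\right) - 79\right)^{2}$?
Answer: $15876$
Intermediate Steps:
$\left(\left(-26 - \left(3 \cdot 6 + 3\right)\right) - 79\right)^{2} = \left(\left(-26 - \left(18 + 3\right)\right) - 79\right)^{2} = \left(\left(-26 - 21\right) - 79\right)^{2} = \left(-47 - 79\right)^{2} = \left(-126\right)^{2} = 15876$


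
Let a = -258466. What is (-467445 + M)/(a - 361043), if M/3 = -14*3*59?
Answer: 158293/206503 ≈ 0.76654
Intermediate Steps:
M = -7434 (M = 3*(-14*3*59) = 3*(-42*59) = 3*(-2478) = -7434)
(-467445 + M)/(a - 361043) = (-467445 - 7434)/(-258466 - 361043) = -474879/(-619509) = -474879*(-1/619509) = 158293/206503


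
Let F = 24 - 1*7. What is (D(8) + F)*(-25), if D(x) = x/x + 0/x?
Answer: -450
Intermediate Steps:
D(x) = 1 (D(x) = 1 + 0 = 1)
F = 17 (F = 24 - 7 = 17)
(D(8) + F)*(-25) = (1 + 17)*(-25) = 18*(-25) = -450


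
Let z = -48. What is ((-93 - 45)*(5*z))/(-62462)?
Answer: -16560/31231 ≈ -0.53024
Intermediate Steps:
((-93 - 45)*(5*z))/(-62462) = ((-93 - 45)*(5*(-48)))/(-62462) = -138*(-240)*(-1/62462) = 33120*(-1/62462) = -16560/31231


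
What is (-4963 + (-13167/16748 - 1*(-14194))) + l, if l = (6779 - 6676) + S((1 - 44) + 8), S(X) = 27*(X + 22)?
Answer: 150434117/16748 ≈ 8982.2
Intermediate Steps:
S(X) = 594 + 27*X (S(X) = 27*(22 + X) = 594 + 27*X)
l = -248 (l = (6779 - 6676) + (594 + 27*((1 - 44) + 8)) = 103 + (594 + 27*(-43 + 8)) = 103 + (594 + 27*(-35)) = 103 + (594 - 945) = 103 - 351 = -248)
(-4963 + (-13167/16748 - 1*(-14194))) + l = (-4963 + (-13167/16748 - 1*(-14194))) - 248 = (-4963 + (-13167*1/16748 + 14194)) - 248 = (-4963 + (-13167/16748 + 14194)) - 248 = (-4963 + 237707945/16748) - 248 = 154587621/16748 - 248 = 150434117/16748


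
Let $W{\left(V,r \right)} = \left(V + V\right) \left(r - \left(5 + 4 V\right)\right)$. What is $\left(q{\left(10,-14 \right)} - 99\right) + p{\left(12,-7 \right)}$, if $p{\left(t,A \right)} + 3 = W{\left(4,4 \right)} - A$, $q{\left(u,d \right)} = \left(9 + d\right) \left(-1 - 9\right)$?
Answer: $-181$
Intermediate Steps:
$W{\left(V,r \right)} = 2 V \left(-5 + r - 4 V\right)$ ($W{\left(V,r \right)} = 2 V \left(r - \left(5 + 4 V\right)\right) = 2 V \left(-5 + r - 4 V\right)$)
$q{\left(u,d \right)} = -90 - 10 d$ ($q{\left(u,d \right)} = \left(9 + d\right) \left(-10\right) = -90 - 10 d$)
$p{\left(t,A \right)} = -139 - A$ ($p{\left(t,A \right)} = -3 - \left(A - 8 \left(-5 + 4 - 16\right)\right) = -3 - \left(136 + A\right) = -139 - A$)
$\left(q{\left(10,-14 \right)} - 99\right) + p{\left(12,-7 \right)} = \left(\left(-90 - -140\right) - 99\right) - 132 = \left(\left(-90 + 140\right) - 99\right) + \left(-139 + 7\right) = \left(50 - 99\right) - 132 = -49 - 132 = -181$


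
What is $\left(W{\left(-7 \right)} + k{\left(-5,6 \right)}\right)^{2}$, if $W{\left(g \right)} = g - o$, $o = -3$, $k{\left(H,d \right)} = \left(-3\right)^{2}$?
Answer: $25$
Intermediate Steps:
$k{\left(H,d \right)} = 9$
$W{\left(g \right)} = 3 + g$ ($W{\left(g \right)} = g - -3 = g + 3 = 3 + g$)
$\left(W{\left(-7 \right)} + k{\left(-5,6 \right)}\right)^{2} = \left(\left(3 - 7\right) + 9\right)^{2} = \left(-4 + 9\right)^{2} = 5^{2} = 25$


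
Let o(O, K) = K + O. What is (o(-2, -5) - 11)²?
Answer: 324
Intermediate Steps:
(o(-2, -5) - 11)² = ((-5 - 2) - 11)² = (-7 - 11)² = (-18)² = 324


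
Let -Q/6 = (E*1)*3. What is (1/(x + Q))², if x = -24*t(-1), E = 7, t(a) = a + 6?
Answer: 1/60516 ≈ 1.6525e-5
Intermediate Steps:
t(a) = 6 + a
x = -120 (x = -24*(6 - 1) = -24*5 = -120)
Q = -126 (Q = -6*7*1*3 = -42*3 = -6*21 = -126)
(1/(x + Q))² = (1/(-120 - 126))² = (1/(-246))² = (-1/246)² = 1/60516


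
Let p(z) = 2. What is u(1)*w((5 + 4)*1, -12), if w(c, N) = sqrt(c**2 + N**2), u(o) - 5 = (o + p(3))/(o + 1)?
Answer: 195/2 ≈ 97.500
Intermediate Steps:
u(o) = 5 + (2 + o)/(1 + o) (u(o) = 5 + (o + 2)/(o + 1) = 5 + (2 + o)/(1 + o))
w(c, N) = sqrt(N**2 + c**2)
u(1)*w((5 + 4)*1, -12) = ((7 + 6*1)/(1 + 1))*sqrt((-12)**2 + ((5 + 4)*1)**2) = ((7 + 6)/2)*sqrt(144 + (9*1)**2) = ((1/2)*13)*sqrt(144 + 9**2) = 13*sqrt(144 + 81)/2 = 13*sqrt(225)/2 = (13/2)*15 = 195/2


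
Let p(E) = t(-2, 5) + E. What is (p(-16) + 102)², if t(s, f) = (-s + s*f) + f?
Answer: 6889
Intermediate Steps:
t(s, f) = f - s + f*s (t(s, f) = (-s + f*s) + f = f - s + f*s)
p(E) = -3 + E (p(E) = (5 - 1*(-2) + 5*(-2)) + E = (5 + 2 - 10) + E = -3 + E)
(p(-16) + 102)² = ((-3 - 16) + 102)² = (-19 + 102)² = 83² = 6889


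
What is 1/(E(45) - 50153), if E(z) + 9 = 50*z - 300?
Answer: -1/48212 ≈ -2.0742e-5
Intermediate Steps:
E(z) = -309 + 50*z (E(z) = -9 + (50*z - 300) = -9 + (-300 + 50*z) = -309 + 50*z)
1/(E(45) - 50153) = 1/((-309 + 50*45) - 50153) = 1/((-309 + 2250) - 50153) = 1/(1941 - 50153) = 1/(-48212) = -1/48212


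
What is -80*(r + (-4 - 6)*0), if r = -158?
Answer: 12640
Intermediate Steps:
-80*(r + (-4 - 6)*0) = -80*(-158 + (-4 - 6)*0) = -80*(-158 - 10*0) = -80*(-158 + 0) = -80*(-158) = 12640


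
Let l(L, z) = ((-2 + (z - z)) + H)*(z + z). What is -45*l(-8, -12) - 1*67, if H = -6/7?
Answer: -22069/7 ≈ -3152.7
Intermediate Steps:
H = -6/7 (H = -6*⅐ = -6/7 ≈ -0.85714)
l(L, z) = -40*z/7 (l(L, z) = ((-2 + (z - z)) - 6/7)*(z + z) = ((-2 + 0) - 6/7)*(2*z) = (-2 - 6/7)*(2*z) = -40*z/7)
-45*l(-8, -12) - 1*67 = -(-1800)*(-12)/7 - 1*67 = -45*480/7 - 67 = -21600/7 - 67 = -22069/7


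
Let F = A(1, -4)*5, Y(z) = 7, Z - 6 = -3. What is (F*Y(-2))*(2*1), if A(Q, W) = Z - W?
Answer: 490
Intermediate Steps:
Z = 3 (Z = 6 - 3 = 3)
A(Q, W) = 3 - W
F = 35 (F = (3 - 1*(-4))*5 = (3 + 4)*5 = 7*5 = 35)
(F*Y(-2))*(2*1) = (35*7)*(2*1) = 245*2 = 490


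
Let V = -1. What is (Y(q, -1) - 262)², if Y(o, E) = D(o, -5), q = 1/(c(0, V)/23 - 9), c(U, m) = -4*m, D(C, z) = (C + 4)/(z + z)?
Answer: 283714957201/4120900 ≈ 68848.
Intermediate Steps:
D(C, z) = (4 + C)/(2*z) (D(C, z) = (4 + C)/((2*z)) = (4 + C)*(1/(2*z)) = (4 + C)/(2*z))
q = -23/203 (q = 1/(-4*(-1)/23 - 9) = 1/(4*(1/23) - 9) = 1/(4/23 - 9) = 1/(-203/23) = -23/203 ≈ -0.11330)
Y(o, E) = -⅖ - o/10 (Y(o, E) = (½)*(4 + o)/(-5) = (½)*(-⅕)*(4 + o) = -⅖ - o/10)
(Y(q, -1) - 262)² = ((-⅖ - ⅒*(-23/203)) - 262)² = ((-⅖ + 23/2030) - 262)² = (-789/2030 - 262)² = (-532649/2030)² = 283714957201/4120900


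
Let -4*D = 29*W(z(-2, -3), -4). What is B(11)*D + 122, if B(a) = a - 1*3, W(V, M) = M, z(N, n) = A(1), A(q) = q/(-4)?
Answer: 354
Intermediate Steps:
A(q) = -q/4 (A(q) = q*(-¼) = -q/4)
z(N, n) = -¼ (z(N, n) = -¼*1 = -¼)
D = 29 (D = -29*(-4)/4 = -¼*(-116) = 29)
B(a) = -3 + a (B(a) = a - 3 = -3 + a)
B(11)*D + 122 = (-3 + 11)*29 + 122 = 8*29 + 122 = 232 + 122 = 354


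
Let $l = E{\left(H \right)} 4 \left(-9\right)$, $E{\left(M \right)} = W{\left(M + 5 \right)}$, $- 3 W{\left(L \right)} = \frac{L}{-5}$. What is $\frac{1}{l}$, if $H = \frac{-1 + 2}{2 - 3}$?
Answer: $- \frac{5}{48} \approx -0.10417$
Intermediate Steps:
$W{\left(L \right)} = \frac{L}{15}$ ($W{\left(L \right)} = - \frac{L \frac{1}{-5}}{3} = - \frac{L \left(- \frac{1}{5}\right)}{3} = - \frac{\left(- \frac{1}{5}\right) L}{3} = \frac{L}{15}$)
$H = -1$ ($H = 1 \frac{1}{-1} = 1 \left(-1\right) = -1$)
$E{\left(M \right)} = \frac{1}{3} + \frac{M}{15}$ ($E{\left(M \right)} = \frac{M + 5}{15} = \frac{5 + M}{15} = \frac{1}{3} + \frac{M}{15}$)
$l = - \frac{48}{5}$ ($l = \left(\frac{1}{3} + \frac{1}{15} \left(-1\right)\right) 4 \left(-9\right) = \left(\frac{1}{3} - \frac{1}{15}\right) 4 \left(-9\right) = \frac{4}{15} \cdot 4 \left(-9\right) = \frac{16}{15} \left(-9\right) = - \frac{48}{5} \approx -9.6$)
$\frac{1}{l} = \frac{1}{- \frac{48}{5}} = - \frac{5}{48}$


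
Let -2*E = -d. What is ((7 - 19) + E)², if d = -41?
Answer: 4225/4 ≈ 1056.3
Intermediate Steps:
E = -41/2 (E = -(-1)*(-41)/2 = -½*41 = -41/2 ≈ -20.500)
((7 - 19) + E)² = ((7 - 19) - 41/2)² = (-12 - 41/2)² = (-65/2)² = 4225/4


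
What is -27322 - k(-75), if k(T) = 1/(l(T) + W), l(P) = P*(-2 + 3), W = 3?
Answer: -1967183/72 ≈ -27322.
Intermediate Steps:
l(P) = P (l(P) = P*1 = P)
k(T) = 1/(3 + T) (k(T) = 1/(T + 3) = 1/(3 + T))
-27322 - k(-75) = -27322 - 1/(3 - 75) = -27322 - 1/(-72) = -27322 - 1*(-1/72) = -27322 + 1/72 = -1967183/72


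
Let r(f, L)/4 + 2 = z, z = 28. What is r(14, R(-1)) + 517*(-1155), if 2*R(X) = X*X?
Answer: -597031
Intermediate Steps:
R(X) = X²/2 (R(X) = (X*X)/2 = X²/2)
r(f, L) = 104 (r(f, L) = -8 + 4*28 = -8 + 112 = 104)
r(14, R(-1)) + 517*(-1155) = 104 + 517*(-1155) = 104 - 597135 = -597031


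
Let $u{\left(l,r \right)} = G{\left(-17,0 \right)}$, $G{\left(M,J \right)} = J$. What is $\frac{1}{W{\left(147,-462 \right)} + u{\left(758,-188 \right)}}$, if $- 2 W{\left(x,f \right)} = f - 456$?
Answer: $\frac{1}{459} \approx 0.0021787$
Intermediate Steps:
$W{\left(x,f \right)} = 228 - \frac{f}{2}$ ($W{\left(x,f \right)} = - \frac{f - 456}{2} = - \frac{-456 + f}{2} = 228 - \frac{f}{2}$)
$u{\left(l,r \right)} = 0$
$\frac{1}{W{\left(147,-462 \right)} + u{\left(758,-188 \right)}} = \frac{1}{\left(228 - -231\right) + 0} = \frac{1}{\left(228 + 231\right) + 0} = \frac{1}{459 + 0} = \frac{1}{459}$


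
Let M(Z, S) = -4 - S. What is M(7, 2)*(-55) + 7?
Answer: 337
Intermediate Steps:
M(7, 2)*(-55) + 7 = (-4 - 1*2)*(-55) + 7 = (-4 - 2)*(-55) + 7 = -6*(-55) + 7 = 330 + 7 = 337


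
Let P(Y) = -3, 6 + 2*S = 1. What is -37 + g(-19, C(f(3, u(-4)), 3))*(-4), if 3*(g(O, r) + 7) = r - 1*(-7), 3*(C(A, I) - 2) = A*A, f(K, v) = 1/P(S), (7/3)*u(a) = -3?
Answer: -1705/81 ≈ -21.049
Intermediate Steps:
S = -5/2 (S = -3 + (1/2)*1 = -3 + 1/2 = -5/2 ≈ -2.5000)
u(a) = -9/7 (u(a) = (3/7)*(-3) = -9/7)
f(K, v) = -1/3 (f(K, v) = 1/(-3) = -1/3)
C(A, I) = 2 + A**2/3 (C(A, I) = 2 + (A*A)/3 = 2 + A**2/3)
g(O, r) = -14/3 + r/3 (g(O, r) = -7 + (r - 1*(-7))/3 = -7 + (r + 7)/3 = -7 + (7 + r)/3 = -7 + (7/3 + r/3) = -14/3 + r/3)
-37 + g(-19, C(f(3, u(-4)), 3))*(-4) = -37 + (-14/3 + (2 + (-1/3)**2/3)/3)*(-4) = -37 + (-14/3 + (2 + (1/3)*(1/9))/3)*(-4) = -37 + (-14/3 + (2 + 1/27)/3)*(-4) = -37 + (-14/3 + (1/3)*(55/27))*(-4) = -37 + (-14/3 + 55/81)*(-4) = -37 - 323/81*(-4) = -37 + 1292/81 = -1705/81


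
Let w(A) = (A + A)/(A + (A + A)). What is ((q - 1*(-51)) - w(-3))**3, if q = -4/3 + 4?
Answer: 148877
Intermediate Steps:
w(A) = 2/3 (w(A) = (2*A)/(A + 2*A) = (2*A)/((3*A)) = (2*A)*(1/(3*A)) = 2/3)
q = 8/3 (q = -4/3 + 4 = 8/3 ≈ 2.6667)
((q - 1*(-51)) - w(-3))**3 = ((8/3 - 1*(-51)) - 1*2/3)**3 = ((8/3 + 51) - 2/3)**3 = (161/3 - 2/3)**3 = 53**3 = 148877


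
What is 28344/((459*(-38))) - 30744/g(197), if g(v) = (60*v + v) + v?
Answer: -73535872/17753049 ≈ -4.1422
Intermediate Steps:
g(v) = 62*v (g(v) = 61*v + v = 62*v)
28344/((459*(-38))) - 30744/g(197) = 28344/((459*(-38))) - 30744/(62*197) = 28344/(-17442) - 30744/12214 = 28344*(-1/17442) - 30744*1/12214 = -4724/2907 - 15372/6107 = -73535872/17753049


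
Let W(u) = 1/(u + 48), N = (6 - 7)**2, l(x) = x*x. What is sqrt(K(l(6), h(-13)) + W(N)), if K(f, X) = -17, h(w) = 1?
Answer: 8*I*sqrt(13)/7 ≈ 4.1206*I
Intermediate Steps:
l(x) = x**2
N = 1 (N = (-1)**2 = 1)
W(u) = 1/(48 + u)
sqrt(K(l(6), h(-13)) + W(N)) = sqrt(-17 + 1/(48 + 1)) = sqrt(-17 + 1/49) = sqrt(-832/49) = 8*I*sqrt(13)/7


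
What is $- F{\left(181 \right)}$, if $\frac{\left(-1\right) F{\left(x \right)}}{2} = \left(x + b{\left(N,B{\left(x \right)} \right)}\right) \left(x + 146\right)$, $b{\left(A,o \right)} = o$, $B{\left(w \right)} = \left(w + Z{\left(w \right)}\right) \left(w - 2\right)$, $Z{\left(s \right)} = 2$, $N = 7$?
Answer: $21541452$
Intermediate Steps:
$B{\left(w \right)} = \left(-2 + w\right) \left(2 + w\right)$ ($B{\left(w \right)} = \left(w + 2\right) \left(w - 2\right) = \left(2 + w\right) \left(-2 + w\right) = \left(-2 + w\right) \left(2 + w\right)$)
$F{\left(x \right)} = - 2 \left(146 + x\right) \left(-4 + x + x^{2}\right)$ ($F{\left(x \right)} = - 2 \left(x + \left(-4 + x^{2}\right)\right) \left(x + 146\right) = - 2 \left(-4 + x + x^{2}\right) \left(146 + x\right) = - 2 \left(146 + x\right) \left(-4 + x + x^{2}\right)$)
$- F{\left(181 \right)} = - (1168 - 294 \cdot 181^{2} - 51404 - 2 \cdot 181^{3}) = - (1168 - 9631734 - 51404 - 11859482) = \left(-1\right) \left(-21541452\right) = 21541452$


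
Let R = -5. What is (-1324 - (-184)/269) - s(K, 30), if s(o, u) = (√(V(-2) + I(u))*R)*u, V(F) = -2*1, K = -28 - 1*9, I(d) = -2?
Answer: -355972/269 + 300*I ≈ -1323.3 + 300.0*I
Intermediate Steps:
K = -37 (K = -28 - 9 = -37)
V(F) = -2
s(o, u) = -10*I*u (s(o, u) = (√(-2 - 2)*(-5))*u = (√(-4)*(-5))*u = ((2*I)*(-5))*u = (-10*I)*u = -10*I*u)
(-1324 - (-184)/269) - s(K, 30) = (-1324 - (-184)/269) - (-10)*I*30 = (-1324 - (-184)/269) - (-300)*I = (-1324 - 1*(-184/269)) + 300*I = (-1324 + 184/269) + 300*I = -355972/269 + 300*I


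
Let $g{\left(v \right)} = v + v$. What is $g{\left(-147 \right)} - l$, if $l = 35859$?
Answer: $-36153$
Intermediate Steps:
$g{\left(v \right)} = 2 v$
$g{\left(-147 \right)} - l = 2 \left(-147\right) - 35859 = -294 - 35859 = -36153$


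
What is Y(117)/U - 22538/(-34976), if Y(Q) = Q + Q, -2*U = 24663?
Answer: 89914321/143768848 ≈ 0.62541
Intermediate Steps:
U = -24663/2 (U = -½*24663 = -24663/2 ≈ -12332.)
Y(Q) = 2*Q
Y(117)/U - 22538/(-34976) = (2*117)/(-24663/2) - 22538/(-34976) = 234*(-2/24663) - 22538*(-1/34976) = -156/8221 + 11269/17488 = 89914321/143768848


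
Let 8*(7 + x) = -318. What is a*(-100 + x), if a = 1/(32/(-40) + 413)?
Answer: -2935/8244 ≈ -0.35602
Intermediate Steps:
x = -187/4 (x = -7 + (⅛)*(-318) = -7 - 159/4 = -187/4 ≈ -46.750)
a = 5/2061 (a = 1/(32*(-1/40) + 413) = 1/(-⅘ + 413) = 1/(2061/5) = 5/2061 ≈ 0.0024260)
a*(-100 + x) = 5*(-100 - 187/4)/2061 = (5/2061)*(-587/4) = -2935/8244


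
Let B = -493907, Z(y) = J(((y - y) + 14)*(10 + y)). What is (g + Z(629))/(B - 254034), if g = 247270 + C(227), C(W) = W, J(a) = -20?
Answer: -247477/747941 ≈ -0.33088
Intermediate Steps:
Z(y) = -20
g = 247497 (g = 247270 + 227 = 247497)
(g + Z(629))/(B - 254034) = (247497 - 20)/(-493907 - 254034) = 247477/(-747941) = 247477*(-1/747941) = -247477/747941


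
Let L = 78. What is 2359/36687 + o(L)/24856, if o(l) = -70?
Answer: 4004801/65135148 ≈ 0.061484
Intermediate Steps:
2359/36687 + o(L)/24856 = 2359/36687 - 70/24856 = 2359*(1/36687) - 70*1/24856 = 337/5241 - 35/12428 = 4004801/65135148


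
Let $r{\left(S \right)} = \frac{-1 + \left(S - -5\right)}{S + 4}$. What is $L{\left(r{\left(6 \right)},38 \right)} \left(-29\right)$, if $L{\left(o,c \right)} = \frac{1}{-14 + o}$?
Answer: $\frac{29}{13} \approx 2.2308$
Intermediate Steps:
$r{\left(S \right)} = 1$ ($r{\left(S \right)} = \frac{-1 + \left(S + 5\right)}{4 + S} = \frac{-1 + \left(5 + S\right)}{4 + S} = \frac{4 + S}{4 + S} = 1$)
$L{\left(r{\left(6 \right)},38 \right)} \left(-29\right) = \frac{1}{-14 + 1} \left(-29\right) = \frac{1}{-13} \left(-29\right) = \left(- \frac{1}{13}\right) \left(-29\right) = \frac{29}{13}$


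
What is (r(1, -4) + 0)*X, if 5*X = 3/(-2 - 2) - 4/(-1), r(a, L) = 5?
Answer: 13/4 ≈ 3.2500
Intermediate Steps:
X = 13/20 (X = (3/(-2 - 2) - 4/(-1))/5 = (3/(-4) - 4*(-1))/5 = (3*(-¼) + 4)/5 = (-¾ + 4)/5 = (⅕)*(13/4) = 13/20 ≈ 0.65000)
(r(1, -4) + 0)*X = (5 + 0)*(13/20) = 5*(13/20) = 13/4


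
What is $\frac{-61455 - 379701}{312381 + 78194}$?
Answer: $- \frac{441156}{390575} \approx -1.1295$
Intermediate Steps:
$\frac{-61455 - 379701}{312381 + 78194} = - \frac{441156}{390575}$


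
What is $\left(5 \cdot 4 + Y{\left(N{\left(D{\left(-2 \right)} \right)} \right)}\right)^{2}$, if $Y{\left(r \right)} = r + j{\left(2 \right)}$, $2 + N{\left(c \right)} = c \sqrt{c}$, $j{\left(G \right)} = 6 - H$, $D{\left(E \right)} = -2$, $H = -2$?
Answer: $668 - 104 i \sqrt{2} \approx 668.0 - 147.08 i$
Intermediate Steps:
$j{\left(G \right)} = 8$ ($j{\left(G \right)} = 6 - -2 = 6 + 2 = 8$)
$N{\left(c \right)} = -2 + c^{\frac{3}{2}}$ ($N{\left(c \right)} = -2 + c \sqrt{c} = -2 + c^{\frac{3}{2}}$)
$Y{\left(r \right)} = 8 + r$ ($Y{\left(r \right)} = r + 8 = 8 + r$)
$\left(5 \cdot 4 + Y{\left(N{\left(D{\left(-2 \right)} \right)} \right)}\right)^{2} = \left(5 \cdot 4 + \left(8 - \left(2 - \left(-2\right)^{\frac{3}{2}}\right)\right)\right)^{2} = \left(20 + \left(8 - \left(2 + 2 i \sqrt{2}\right)\right)\right)^{2} = \left(20 + \left(6 - 2 i \sqrt{2}\right)\right)^{2} = \left(26 - 2 i \sqrt{2}\right)^{2}$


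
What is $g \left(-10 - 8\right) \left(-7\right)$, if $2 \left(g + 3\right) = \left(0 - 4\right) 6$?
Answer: $-1890$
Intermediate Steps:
$g = -15$ ($g = -3 + \frac{\left(0 - 4\right) 6}{2} = -3 + \frac{\left(-4\right) 6}{2} = -3 + \frac{1}{2} \left(-24\right) = -3 - 12 = -15$)
$g \left(-10 - 8\right) \left(-7\right) = - 15 \left(-10 - 8\right) \left(-7\right) = \left(-15\right) \left(-18\right) \left(-7\right) = 270 \left(-7\right) = -1890$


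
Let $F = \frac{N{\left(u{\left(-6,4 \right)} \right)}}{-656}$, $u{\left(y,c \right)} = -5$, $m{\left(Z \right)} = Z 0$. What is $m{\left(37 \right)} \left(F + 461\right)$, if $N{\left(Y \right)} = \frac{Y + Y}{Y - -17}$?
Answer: $0$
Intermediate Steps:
$m{\left(Z \right)} = 0$
$N{\left(Y \right)} = \frac{2 Y}{17 + Y}$ ($N{\left(Y \right)} = \frac{2 Y}{Y + \left(-2 + 19\right)} = \frac{2 Y}{Y + 17} = \frac{2 Y}{17 + Y}$)
$F = \frac{5}{3936}$ ($F = \frac{2 \left(-5\right) \frac{1}{17 - 5}}{-656} = 2 \left(-5\right) \frac{1}{12} \left(- \frac{1}{656}\right) = \left(- \frac{5}{6}\right) \left(- \frac{1}{656}\right) = \frac{5}{3936} \approx 0.0012703$)
$m{\left(37 \right)} \left(F + 461\right) = 0 \left(\frac{5}{3936} + 461\right) = 0 \cdot \frac{1814501}{3936} = 0$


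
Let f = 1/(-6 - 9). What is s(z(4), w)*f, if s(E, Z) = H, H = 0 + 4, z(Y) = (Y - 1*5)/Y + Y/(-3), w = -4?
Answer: -4/15 ≈ -0.26667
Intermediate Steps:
z(Y) = -Y/3 + (-5 + Y)/Y (z(Y) = (Y - 5)/Y + Y*(-⅓) = (-5 + Y)/Y - Y/3 = -Y/3 + (-5 + Y)/Y)
H = 4
f = -1/15 (f = 1/(-15) = -1/15 ≈ -0.066667)
s(E, Z) = 4
s(z(4), w)*f = 4*(-1/15) = -4/15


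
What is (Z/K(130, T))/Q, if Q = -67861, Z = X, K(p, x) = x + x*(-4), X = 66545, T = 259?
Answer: 66545/52727997 ≈ 0.0012620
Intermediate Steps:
K(p, x) = -3*x (K(p, x) = x - 4*x = -3*x)
Z = 66545
(Z/K(130, T))/Q = (66545/((-3*259)))/(-67861) = (66545/(-777))*(-1/67861) = (66545*(-1/777))*(-1/67861) = -66545/777*(-1/67861) = 66545/52727997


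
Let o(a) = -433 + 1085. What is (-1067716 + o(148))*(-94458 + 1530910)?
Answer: -1532786216928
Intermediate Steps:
o(a) = 652
(-1067716 + o(148))*(-94458 + 1530910) = (-1067716 + 652)*(-94458 + 1530910) = -1067064*1436452 = -1532786216928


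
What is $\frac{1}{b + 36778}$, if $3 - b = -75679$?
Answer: $\frac{1}{112460} \approx 8.892 \cdot 10^{-6}$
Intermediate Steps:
$b = 75682$ ($b = 3 - -75679 = 3 + 75679 = 75682$)
$\frac{1}{b + 36778} = \frac{1}{75682 + 36778} = \frac{1}{112460}$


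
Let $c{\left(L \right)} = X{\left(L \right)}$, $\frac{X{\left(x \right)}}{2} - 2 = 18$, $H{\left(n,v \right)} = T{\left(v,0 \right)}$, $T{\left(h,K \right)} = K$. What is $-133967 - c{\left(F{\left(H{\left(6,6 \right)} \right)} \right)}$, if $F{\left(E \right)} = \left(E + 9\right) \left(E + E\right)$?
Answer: $-134007$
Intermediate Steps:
$H{\left(n,v \right)} = 0$
$X{\left(x \right)} = 40$ ($X{\left(x \right)} = 4 + 2 \cdot 18 = 4 + 36 = 40$)
$F{\left(E \right)} = 2 E \left(9 + E\right)$ ($F{\left(E \right)} = \left(9 + E\right) 2 E = 2 E \left(9 + E\right)$)
$c{\left(L \right)} = 40$
$-133967 - c{\left(F{\left(H{\left(6,6 \right)} \right)} \right)} = -133967 - 40 = -134007$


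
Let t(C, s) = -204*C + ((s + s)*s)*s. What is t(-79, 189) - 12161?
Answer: 13506493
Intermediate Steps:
t(C, s) = -204*C + 2*s**3 (t(C, s) = -204*C + ((2*s)*s)*s = -204*C + (2*s**2)*s = -204*C + 2*s**3)
t(-79, 189) - 12161 = (-204*(-79) + 2*189**3) - 12161 = (16116 + 2*6751269) - 12161 = (16116 + 13502538) - 12161 = 13518654 - 12161 = 13506493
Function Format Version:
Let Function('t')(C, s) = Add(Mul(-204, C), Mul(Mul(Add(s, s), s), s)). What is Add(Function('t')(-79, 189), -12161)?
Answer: 13506493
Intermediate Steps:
Function('t')(C, s) = Add(Mul(-204, C), Mul(2, Pow(s, 3))) (Function('t')(C, s) = Add(Mul(-204, C), Mul(Mul(Mul(2, s), s), s)) = Add(Mul(-204, C), Mul(Mul(2, Pow(s, 2)), s)) = Add(Mul(-204, C), Mul(2, Pow(s, 3))))
Add(Function('t')(-79, 189), -12161) = Add(Add(Mul(-204, -79), Mul(2, Pow(189, 3))), -12161) = Add(Add(16116, Mul(2, 6751269)), -12161) = Add(Add(16116, 13502538), -12161) = Add(13518654, -12161) = 13506493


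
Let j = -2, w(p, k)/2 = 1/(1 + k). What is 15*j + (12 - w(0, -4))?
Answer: -52/3 ≈ -17.333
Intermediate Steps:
w(p, k) = 2/(1 + k)
15*j + (12 - w(0, -4)) = 15*(-2) + (12 - 2/(1 - 4)) = -30 + (12 - 2/(-3)) = -30 + (12 - 2*(-1)/3) = -30 + (12 - 1*(-⅔)) = -30 + (12 + ⅔) = -30 + 38/3 = -52/3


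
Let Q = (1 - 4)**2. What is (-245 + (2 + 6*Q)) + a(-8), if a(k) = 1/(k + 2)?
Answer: -1135/6 ≈ -189.17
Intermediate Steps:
Q = 9 (Q = (-3)**2 = 9)
a(k) = 1/(2 + k)
(-245 + (2 + 6*Q)) + a(-8) = (-245 + (2 + 6*9)) + 1/(2 - 8) = (-245 + (2 + 54)) + 1/(-6) = (-245 + 56) - 1/6 = -189 - 1/6 = -1135/6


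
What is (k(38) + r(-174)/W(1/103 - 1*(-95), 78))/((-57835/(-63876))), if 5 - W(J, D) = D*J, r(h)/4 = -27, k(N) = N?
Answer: 1852228852008/44116133155 ≈ 41.985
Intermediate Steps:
r(h) = -108 (r(h) = 4*(-27) = -108)
W(J, D) = 5 - D*J
(k(38) + r(-174)/W(1/103 - 1*(-95), 78))/((-57835/(-63876))) = (38 - 108/(5 - 1*78*(1/103 - 1*(-95))))/((-57835/(-63876))) = (38 - 108/(5 - 1*78*(1/103 + 95)))/((-57835*(-1/63876))) = (38 - 108/(5 - 1*78*9786/103))/(57835/63876) = (38 - 108/(5 - 763308/103))*(63876/57835) = (38 - 108/(-762793/103))*(63876/57835) = (38 - 108*(-103/762793))*(63876/57835) = (38 + 11124/762793)*(63876/57835) = (28997258/762793)*(63876/57835) = 1852228852008/44116133155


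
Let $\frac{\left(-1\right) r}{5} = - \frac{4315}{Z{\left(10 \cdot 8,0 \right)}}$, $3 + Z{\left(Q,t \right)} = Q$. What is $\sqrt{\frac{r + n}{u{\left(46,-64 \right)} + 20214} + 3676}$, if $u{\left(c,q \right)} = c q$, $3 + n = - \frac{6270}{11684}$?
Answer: $\frac{\sqrt{458375360389842490035}}{353119690} \approx 60.63$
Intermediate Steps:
$Z{\left(Q,t \right)} = -3 + Q$
$n = - \frac{20661}{5842}$ ($n = -3 - \frac{6270}{11684} = -3 - \frac{3135}{5842} = - \frac{20661}{5842} \approx -3.5366$)
$r = \frac{21575}{77}$ ($r = - 5 \left(- \frac{4315}{-3 + 10 \cdot 8}\right) = - 5 \left(- \frac{4315}{-3 + 80}\right) = - 5 \left(- \frac{4315}{77}\right) = - 5 \left(\left(-4315\right) \frac{1}{77}\right) = \left(-5\right) \left(- \frac{4315}{77}\right) = \frac{21575}{77} \approx 280.19$)
$\sqrt{\frac{r + n}{u{\left(46,-64 \right)} + 20214} + 3676} = \sqrt{\frac{\frac{21575}{77} - \frac{20661}{5842}}{46 \left(-64\right) + 20214} + 3676} = \sqrt{\frac{124450253}{449834 \left(-2944 + 20214\right)} + 3676} = \sqrt{\frac{124450253}{449834 \cdot 17270} + 3676} = \sqrt{\frac{124450253}{449834} \cdot \frac{1}{17270} + 3676} = \sqrt{\frac{124450253}{7768633180} + 3676} = \sqrt{\frac{28557620019933}{7768633180}} = \frac{\sqrt{458375360389842490035}}{353119690}$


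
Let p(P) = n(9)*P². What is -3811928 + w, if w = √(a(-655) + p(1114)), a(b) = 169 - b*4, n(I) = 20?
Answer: -3811928 + √24822709 ≈ -3.8069e+6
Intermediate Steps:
a(b) = 169 - 4*b
p(P) = 20*P²
w = √24822709 (w = √((169 - 4*(-655)) + 20*1114²) = √((169 + 2620) + 20*1240996) = √(2789 + 24819920) = √24822709 ≈ 4982.2)
-3811928 + w = -3811928 + √24822709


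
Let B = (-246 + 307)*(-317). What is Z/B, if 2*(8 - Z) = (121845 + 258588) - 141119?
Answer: 119649/19337 ≈ 6.1876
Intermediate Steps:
Z = -119649 (Z = 8 - ((121845 + 258588) - 141119)/2 = 8 - (380433 - 141119)/2 = 8 - ½*239314 = 8 - 119657 = -119649)
B = -19337 (B = 61*(-317) = -19337)
Z/B = -119649/(-19337) = -119649*(-1/19337) = 119649/19337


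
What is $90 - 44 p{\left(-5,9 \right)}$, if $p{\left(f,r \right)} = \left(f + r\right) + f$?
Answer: $134$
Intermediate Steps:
$p{\left(f,r \right)} = r + 2 f$
$90 - 44 p{\left(-5,9 \right)} = 90 - 44 \left(9 + 2 \left(-5\right)\right) = 90 - 44 \left(9 - 10\right) = 90 - -44 = 90 + 44 = 134$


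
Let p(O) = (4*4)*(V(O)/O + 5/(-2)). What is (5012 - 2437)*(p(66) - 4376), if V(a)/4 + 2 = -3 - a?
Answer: -381100000/33 ≈ -1.1548e+7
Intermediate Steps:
V(a) = -20 - 4*a (V(a) = -8 + 4*(-3 - a) = -8 + (-12 - 4*a) = -20 - 4*a)
p(O) = -40 + 16*(-20 - 4*O)/O (p(O) = (4*4)*((-20 - 4*O)/O + 5/(-2)) = 16*((-20 - 4*O)/O + 5*(-½)) = 16*((-20 - 4*O)/O - 5/2) = 16*(-5/2 + (-20 - 4*O)/O) = -40 + 16*(-20 - 4*O)/O)
(5012 - 2437)*(p(66) - 4376) = (5012 - 2437)*((-104 - 320/66) - 4376) = 2575*((-104 - 320*1/66) - 4376) = 2575*((-104 - 160/33) - 4376) = 2575*(-3592/33 - 4376) = 2575*(-148000/33) = -381100000/33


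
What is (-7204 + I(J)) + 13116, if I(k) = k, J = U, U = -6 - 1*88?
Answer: 5818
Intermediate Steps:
U = -94 (U = -6 - 88 = -94)
J = -94
(-7204 + I(J)) + 13116 = (-7204 - 94) + 13116 = -7298 + 13116 = 5818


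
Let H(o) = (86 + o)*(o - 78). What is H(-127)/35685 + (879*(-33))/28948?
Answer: -158361371/206601876 ≈ -0.76651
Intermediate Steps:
H(o) = (-78 + o)*(86 + o) (H(o) = (86 + o)*(-78 + o) = (-78 + o)*(86 + o))
H(-127)/35685 + (879*(-33))/28948 = (-6708 + (-127)**2 + 8*(-127))/35685 + (879*(-33))/28948 = (-6708 + 16129 - 1016)*(1/35685) - 29007*1/28948 = 8405*(1/35685) - 29007/28948 = 1681/7137 - 29007/28948 = -158361371/206601876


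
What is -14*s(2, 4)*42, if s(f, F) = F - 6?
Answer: 1176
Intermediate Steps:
s(f, F) = -6 + F
-14*s(2, 4)*42 = -14*(-6 + 4)*42 = -14*(-2)*42 = 28*42 = 1176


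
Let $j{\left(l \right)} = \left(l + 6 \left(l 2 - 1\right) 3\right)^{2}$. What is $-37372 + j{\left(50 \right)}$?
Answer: $3318852$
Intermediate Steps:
$j{\left(l \right)} = \left(-18 + 37 l\right)^{2}$ ($j{\left(l \right)} = \left(l + 6 \left(2 l - 1\right) 3\right)^{2} = \left(l + 6 \left(-1 + 2 l\right) 3\right)^{2} = \left(l + \left(-6 + 12 l\right) 3\right)^{2} = \left(l + \left(-18 + 36 l\right)\right)^{2} = \left(-18 + 37 l\right)^{2}$)
$-37372 + j{\left(50 \right)} = -37372 + \left(-18 + 37 \cdot 50\right)^{2} = -37372 + \left(-18 + 1850\right)^{2} = -37372 + 1832^{2} = -37372 + 3356224 = 3318852$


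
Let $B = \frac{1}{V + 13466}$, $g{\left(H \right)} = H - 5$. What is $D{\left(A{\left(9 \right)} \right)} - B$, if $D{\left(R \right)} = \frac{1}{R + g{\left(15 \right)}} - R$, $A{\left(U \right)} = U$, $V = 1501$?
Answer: $- \frac{2544409}{284373} \approx -8.9474$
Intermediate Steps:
$g{\left(H \right)} = -5 + H$
$B = \frac{1}{14967}$ ($B = \frac{1}{1501 + 13466} = \frac{1}{14967} \approx 6.6814 \cdot 10^{-5}$)
$D{\left(R \right)} = \frac{1}{10 + R} - R$ ($D{\left(R \right)} = \frac{1}{R + \left(-5 + 15\right)} - R = \frac{1}{R + 10} - R = \frac{1}{10 + R} - R$)
$D{\left(A{\left(9 \right)} \right)} - B = \frac{1 - 9^{2} - 90}{10 + 9} - \frac{1}{14967} = \frac{1 - 81 - 90}{19} - \frac{1}{14967} = \frac{1}{19} \left(-170\right) - \frac{1}{14967} = - \frac{170}{19} - \frac{1}{14967} = - \frac{2544409}{284373}$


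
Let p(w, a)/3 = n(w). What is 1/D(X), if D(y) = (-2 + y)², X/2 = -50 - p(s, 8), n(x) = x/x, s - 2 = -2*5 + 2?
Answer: 1/11664 ≈ 8.5734e-5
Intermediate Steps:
s = -6 (s = 2 + (-2*5 + 2) = 2 + (-10 + 2) = 2 - 8 = -6)
n(x) = 1
p(w, a) = 3 (p(w, a) = 3*1 = 3)
X = -106 (X = 2*(-50 - 1*3) = 2*(-50 - 3) = 2*(-53) = -106)
1/D(X) = 1/((-2 - 106)²) = 1/((-108)²) = 1/11664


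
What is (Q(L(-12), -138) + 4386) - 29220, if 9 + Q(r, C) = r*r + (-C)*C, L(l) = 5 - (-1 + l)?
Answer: -43563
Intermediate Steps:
L(l) = 6 - l (L(l) = 5 + (1 - l) = 6 - l)
Q(r, C) = -9 + r² - C² (Q(r, C) = -9 + (r*r + (-C)*C) = -9 + (r² - C²) = -9 + r² - C²)
(Q(L(-12), -138) + 4386) - 29220 = ((-9 + (6 - 1*(-12))² - 1*(-138)²) + 4386) - 29220 = ((-9 + (6 + 12)² - 1*19044) + 4386) - 29220 = ((-9 + 18² - 19044) + 4386) - 29220 = ((-9 + 324 - 19044) + 4386) - 29220 = (-18729 + 4386) - 29220 = -14343 - 29220 = -43563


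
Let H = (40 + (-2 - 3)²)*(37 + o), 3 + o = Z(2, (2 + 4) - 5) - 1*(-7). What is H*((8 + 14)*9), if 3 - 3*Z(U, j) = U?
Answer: 531960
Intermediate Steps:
Z(U, j) = 1 - U/3
o = 13/3 (o = -3 + ((1 - ⅓*2) - 1*(-7)) = -3 + ((1 - ⅔) + 7) = -3 + (⅓ + 7) = -3 + 22/3 = 13/3 ≈ 4.3333)
H = 8060/3 (H = (40 + (-2 - 3)²)*(37 + 13/3) = (40 + (-5)²)*(124/3) = (40 + 25)*(124/3) = 65*(124/3) = 8060/3 ≈ 2686.7)
H*((8 + 14)*9) = 8060*((8 + 14)*9)/3 = 8060*(22*9)/3 = (8060/3)*198 = 531960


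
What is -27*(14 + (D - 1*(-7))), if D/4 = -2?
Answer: -351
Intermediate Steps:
D = -8 (D = 4*(-2) = -8)
-27*(14 + (D - 1*(-7))) = -27*(14 + (-8 - 1*(-7))) = -27*(14 + (-8 + 7)) = -27*(14 - 1) = -27*13 = -351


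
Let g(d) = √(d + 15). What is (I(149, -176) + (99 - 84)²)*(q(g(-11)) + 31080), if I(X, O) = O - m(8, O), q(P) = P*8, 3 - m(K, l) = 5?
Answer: 1585896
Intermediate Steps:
g(d) = √(15 + d)
m(K, l) = -2 (m(K, l) = 3 - 1*5 = 3 - 5 = -2)
q(P) = 8*P
I(X, O) = 2 + O (I(X, O) = O - 1*(-2) = O + 2 = 2 + O)
(I(149, -176) + (99 - 84)²)*(q(g(-11)) + 31080) = ((2 - 176) + (99 - 84)²)*(8*√(15 - 11) + 31080) = (-174 + 15²)*(8*√4 + 31080) = (-174 + 225)*(8*2 + 31080) = 51*(16 + 31080) = 51*31096 = 1585896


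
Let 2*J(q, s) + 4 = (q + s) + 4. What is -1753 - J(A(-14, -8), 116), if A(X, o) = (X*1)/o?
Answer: -14495/8 ≈ -1811.9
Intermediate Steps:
A(X, o) = X/o
J(q, s) = q/2 + s/2 (J(q, s) = -2 + ((q + s) + 4)/2 = -2 + (4 + q + s)/2 = -2 + (2 + q/2 + s/2) = q/2 + s/2)
-1753 - J(A(-14, -8), 116) = -1753 - ((-14/(-8))/2 + (½)*116) = -1753 - ((-14*(-⅛))/2 + 58) = -1753 - ((½)*(7/4) + 58) = -1753 - (7/8 + 58) = -1753 - 1*471/8 = -1753 - 471/8 = -14495/8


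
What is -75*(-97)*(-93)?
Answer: -676575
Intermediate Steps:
-75*(-97)*(-93) = 7275*(-93) = -676575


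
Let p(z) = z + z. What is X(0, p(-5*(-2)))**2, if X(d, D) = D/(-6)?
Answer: 100/9 ≈ 11.111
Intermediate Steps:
p(z) = 2*z
X(d, D) = -D/6 (X(d, D) = D*(-1/6) = -D/6)
X(0, p(-5*(-2)))**2 = (-(-5*(-2))/3)**2 = (-10/3)**2 = 100/9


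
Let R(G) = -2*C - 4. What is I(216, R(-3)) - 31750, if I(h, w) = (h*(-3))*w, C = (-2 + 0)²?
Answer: -23974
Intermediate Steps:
C = 4 (C = (-2)² = 4)
R(G) = -12 (R(G) = -2*4 - 4 = -8 - 4 = -12)
I(h, w) = -3*h*w (I(h, w) = (-3*h)*w = -3*h*w)
I(216, R(-3)) - 31750 = -3*216*(-12) - 31750 = 7776 - 31750 = -23974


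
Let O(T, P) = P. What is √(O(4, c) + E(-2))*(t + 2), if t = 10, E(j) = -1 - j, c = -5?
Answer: 24*I ≈ 24.0*I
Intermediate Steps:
√(O(4, c) + E(-2))*(t + 2) = √(-5 + (-1 - 1*(-2)))*(10 + 2) = √(-5 + (-1 + 2))*12 = √(-5 + 1)*12 = √(-4)*12 = (2*I)*12 = 24*I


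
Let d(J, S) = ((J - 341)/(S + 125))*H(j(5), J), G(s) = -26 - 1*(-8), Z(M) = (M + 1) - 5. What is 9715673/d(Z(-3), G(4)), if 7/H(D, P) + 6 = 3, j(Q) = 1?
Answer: 1039577011/812 ≈ 1.2803e+6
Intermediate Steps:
Z(M) = -4 + M (Z(M) = (1 + M) - 5 = -4 + M)
H(D, P) = -7/3 (H(D, P) = 7/(-6 + 3) = 7/(-3) = 7*(-⅓) = -7/3)
G(s) = -18 (G(s) = -26 + 8 = -18)
d(J, S) = -7*(-341 + J)/(3*(125 + S)) (d(J, S) = ((J - 341)/(S + 125))*(-7/3) = ((-341 + J)/(125 + S))*(-7/3) = -7*(-341 + J)/(3*(125 + S)))
9715673/d(Z(-3), G(4)) = 9715673/((7*(341 - (-4 - 3))/(3*(125 - 18)))) = 9715673/(((7/3)*(341 - 1*(-7))/107)) = 9715673/(((7/3)*(1/107)*(341 + 7))) = 9715673/(((7/3)*(1/107)*348)) = 9715673/(812/107) = 9715673*(107/812) = 1039577011/812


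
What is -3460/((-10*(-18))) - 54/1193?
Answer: -206875/10737 ≈ -19.267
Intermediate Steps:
-3460/((-10*(-18))) - 54/1193 = -3460/180 - 54*1/1193 = -3460*1/180 - 54/1193 = -173/9 - 54/1193 = -206875/10737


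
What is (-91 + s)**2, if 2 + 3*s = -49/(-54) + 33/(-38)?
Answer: 19896513025/2368521 ≈ 8400.4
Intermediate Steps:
s = -1006/1539 (s = -2/3 + (-49/(-54) + 33/(-38))/3 = -2/3 + (-49*(-1/54) + 33*(-1/38))/3 = -2/3 + (49/54 - 33/38)/3 = -2/3 + (1/3)*(20/513) = -2/3 + 20/1539 = -1006/1539 ≈ -0.65367)
(-91 + s)**2 = (-91 - 1006/1539)**2 = (-141055/1539)**2 = 19896513025/2368521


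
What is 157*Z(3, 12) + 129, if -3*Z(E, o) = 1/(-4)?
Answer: 1705/12 ≈ 142.08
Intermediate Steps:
Z(E, o) = 1/12 (Z(E, o) = -⅓/(-4) = -⅓*(-¼) = 1/12)
157*Z(3, 12) + 129 = 157*(1/12) + 129 = 157/12 + 129 = 1705/12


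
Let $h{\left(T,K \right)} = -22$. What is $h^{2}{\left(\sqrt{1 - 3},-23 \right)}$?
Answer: $484$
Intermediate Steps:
$h^{2}{\left(\sqrt{1 - 3},-23 \right)} = \left(-22\right)^{2} = 484$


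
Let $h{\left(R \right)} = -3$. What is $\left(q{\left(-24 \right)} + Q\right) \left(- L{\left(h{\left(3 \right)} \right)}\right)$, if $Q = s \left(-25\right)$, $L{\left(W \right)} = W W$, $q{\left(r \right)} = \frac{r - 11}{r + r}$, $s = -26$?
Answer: $- \frac{93705}{16} \approx -5856.6$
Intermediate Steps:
$q{\left(r \right)} = \frac{-11 + r}{2 r}$
$L{\left(W \right)} = W^{2}$
$Q = 650$ ($Q = \left(-26\right) \left(-25\right) = 650$)
$\left(q{\left(-24 \right)} + Q\right) \left(- L{\left(h{\left(3 \right)} \right)}\right) = \left(\frac{-11 - 24}{2 \left(-24\right)} + 650\right) \left(- \left(-3\right)^{2}\right) = \left(\frac{1}{2} \left(- \frac{1}{24}\right) \left(-35\right) + 650\right) \left(\left(-1\right) 9\right) = \left(\frac{35}{48} + 650\right) \left(-9\right) = \frac{31235}{48} \left(-9\right) = - \frac{93705}{16}$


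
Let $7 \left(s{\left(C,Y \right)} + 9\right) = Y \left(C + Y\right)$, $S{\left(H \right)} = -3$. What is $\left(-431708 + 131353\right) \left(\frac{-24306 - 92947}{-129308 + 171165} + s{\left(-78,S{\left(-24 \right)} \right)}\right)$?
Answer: $- \frac{2016429988595}{292999} \approx -6.882 \cdot 10^{6}$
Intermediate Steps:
$s{\left(C,Y \right)} = -9 + \frac{Y \left(C + Y\right)}{7}$
$\left(-431708 + 131353\right) \left(\frac{-24306 - 92947}{-129308 + 171165} + s{\left(-78,S{\left(-24 \right)} \right)}\right) = \left(-431708 + 131353\right) \left(\frac{-24306 - 92947}{-129308 + 171165} + \left(-9 + \frac{\left(-3\right)^{2}}{7} + \frac{1}{7} \left(-78\right) \left(-3\right)\right)\right) = - 300355 \left(- \frac{117253}{41857} + \left(-9 + \frac{1}{7} \cdot 9 + \frac{234}{7}\right)\right) = - 300355 \left(\left(-117253\right) \frac{1}{41857} + \left(-9 + \frac{9}{7} + \frac{234}{7}\right)\right) = - 300355 \left(- \frac{117253}{41857} + \frac{180}{7}\right) = \left(-300355\right) \frac{6713489}{292999} = - \frac{2016429988595}{292999}$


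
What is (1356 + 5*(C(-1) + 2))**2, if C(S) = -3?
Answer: 1825201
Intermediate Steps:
(1356 + 5*(C(-1) + 2))**2 = (1356 + 5*(-3 + 2))**2 = (1356 + 5*(-1))**2 = (1356 - 5)**2 = 1351**2 = 1825201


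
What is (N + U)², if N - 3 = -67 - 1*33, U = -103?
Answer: 40000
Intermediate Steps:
N = -97 (N = 3 + (-67 - 1*33) = 3 + (-67 - 33) = 3 - 100 = -97)
(N + U)² = (-97 - 103)² = (-200)² = 40000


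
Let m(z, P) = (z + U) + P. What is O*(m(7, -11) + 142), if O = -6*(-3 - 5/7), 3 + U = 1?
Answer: 21216/7 ≈ 3030.9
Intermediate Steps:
U = -2 (U = -3 + 1 = -2)
m(z, P) = -2 + P + z (m(z, P) = (z - 2) + P = (-2 + z) + P = -2 + P + z)
O = 156/7 (O = -6*(-3 - 5*⅐) = -6*(-3 - 5/7) = -6*(-26/7) = 156/7 ≈ 22.286)
O*(m(7, -11) + 142) = 156*((-2 - 11 + 7) + 142)/7 = 156*(-6 + 142)/7 = (156/7)*136 = 21216/7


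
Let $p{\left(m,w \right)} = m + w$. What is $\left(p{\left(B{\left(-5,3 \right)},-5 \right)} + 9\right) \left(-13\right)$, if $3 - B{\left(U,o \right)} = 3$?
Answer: $-52$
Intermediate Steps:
$B{\left(U,o \right)} = 0$ ($B{\left(U,o \right)} = 3 - 3 = 0$)
$\left(p{\left(B{\left(-5,3 \right)},-5 \right)} + 9\right) \left(-13\right) = \left(\left(0 - 5\right) + 9\right) \left(-13\right) = \left(-5 + 9\right) \left(-13\right) = 4 \left(-13\right) = -52$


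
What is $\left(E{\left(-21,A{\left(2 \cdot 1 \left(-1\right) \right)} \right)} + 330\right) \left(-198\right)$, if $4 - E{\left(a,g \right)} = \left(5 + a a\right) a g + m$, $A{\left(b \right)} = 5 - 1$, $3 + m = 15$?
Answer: $-7481628$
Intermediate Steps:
$m = 12$ ($m = -3 + 15 = 12$)
$A{\left(b \right)} = 4$ ($A{\left(b \right)} = 5 - 1 = 4$)
$E{\left(a,g \right)} = -8 - a g \left(5 + a^{2}\right)$ ($E{\left(a,g \right)} = 4 - \left(\left(5 + a a\right) a g + 12\right) = 4 - \left(\left(5 + a^{2}\right) a g + 12\right) = 4 - \left(a \left(5 + a^{2}\right) g + 12\right) = 4 - \left(a g \left(5 + a^{2}\right) + 12\right) = 4 - \left(12 + a g \left(5 + a^{2}\right)\right) = -8 - a g \left(5 + a^{2}\right)$)
$\left(E{\left(-21,A{\left(2 \cdot 1 \left(-1\right) \right)} \right)} + 330\right) \left(-198\right) = \left(\left(-8 - 4 \left(-21\right)^{3} - \left(-105\right) 4\right) + 330\right) \left(-198\right) = \left(\left(-8 - 4 \left(-9261\right) + 420\right) + 330\right) \left(-198\right) = \left(\left(-8 + 37044 + 420\right) + 330\right) \left(-198\right) = \left(37456 + 330\right) \left(-198\right) = 37786 \left(-198\right) = -7481628$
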